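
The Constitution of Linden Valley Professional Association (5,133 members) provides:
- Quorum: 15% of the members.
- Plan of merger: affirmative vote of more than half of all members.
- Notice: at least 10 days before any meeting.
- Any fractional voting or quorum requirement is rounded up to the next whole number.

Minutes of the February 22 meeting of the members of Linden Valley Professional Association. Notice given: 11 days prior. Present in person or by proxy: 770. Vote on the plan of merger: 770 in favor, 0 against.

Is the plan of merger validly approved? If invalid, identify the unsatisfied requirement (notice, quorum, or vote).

Invalid — vote requirement not satisfied.

Notice: 11 days given; 10 required. Satisfied.
Quorum: 15% of 5,133 = 769.95, rounded up to 770; 770 present. Satisfied.
Vote: requires a majority of all members (5,133); a majority of 5133 is 2567, so 2,567 needed; 770 in favor. Not satisfied.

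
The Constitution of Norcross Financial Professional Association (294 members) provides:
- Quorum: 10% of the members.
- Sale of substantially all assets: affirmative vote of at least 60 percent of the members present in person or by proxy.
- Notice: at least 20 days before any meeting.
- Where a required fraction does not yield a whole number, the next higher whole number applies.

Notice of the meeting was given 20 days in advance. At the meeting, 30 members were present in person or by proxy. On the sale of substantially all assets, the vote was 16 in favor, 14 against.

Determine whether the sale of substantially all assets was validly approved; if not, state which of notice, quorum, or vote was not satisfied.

Invalid — vote requirement not satisfied.

Notice: 20 days given; 20 required. Satisfied.
Quorum: 10% of 294 = 29.40, rounded up to 30; 30 present. Satisfied.
Vote: requires three-fifths of those present (30); 3/5 of 30 = 18, so 18 needed; 16 in favor. Not satisfied.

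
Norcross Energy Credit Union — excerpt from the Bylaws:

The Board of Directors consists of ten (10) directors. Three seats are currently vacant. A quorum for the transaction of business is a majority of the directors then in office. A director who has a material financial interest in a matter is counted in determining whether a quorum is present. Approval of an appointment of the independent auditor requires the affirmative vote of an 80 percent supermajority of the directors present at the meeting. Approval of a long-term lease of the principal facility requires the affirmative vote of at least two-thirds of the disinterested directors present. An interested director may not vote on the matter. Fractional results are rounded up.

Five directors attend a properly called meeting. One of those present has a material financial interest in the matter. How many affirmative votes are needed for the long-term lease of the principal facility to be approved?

3

The long-term lease of the principal facility requires two-thirds of the disinterested directors present (5 − 1 = 4).
2/3 of 4 = 2.67, rounded up to 3.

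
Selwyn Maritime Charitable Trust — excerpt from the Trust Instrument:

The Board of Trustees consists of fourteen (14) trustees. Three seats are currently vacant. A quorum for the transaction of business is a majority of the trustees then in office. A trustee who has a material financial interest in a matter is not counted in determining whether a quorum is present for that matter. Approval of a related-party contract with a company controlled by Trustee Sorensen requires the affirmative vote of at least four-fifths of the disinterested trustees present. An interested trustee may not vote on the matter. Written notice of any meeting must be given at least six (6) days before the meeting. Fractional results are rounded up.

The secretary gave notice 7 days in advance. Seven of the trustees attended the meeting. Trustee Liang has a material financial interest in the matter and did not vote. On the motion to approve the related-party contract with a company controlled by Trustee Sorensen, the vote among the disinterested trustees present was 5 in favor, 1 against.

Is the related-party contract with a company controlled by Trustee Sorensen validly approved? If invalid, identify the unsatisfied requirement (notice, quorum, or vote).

Valid — all requirements satisfied.

Notice: 7 days given; 6 required (7 ≥ 6). Satisfied.
Quorum: 7 present, but the 1 interested trustee does not count, leaving 6. Quorum is 6. Satisfied.
Vote: the related-party contract with a company controlled by Trustee Sorensen requires four-fifths of the disinterested trustees present (7 − 1 = 6). 4/5 of 6 = 4.80, rounded up to 5, so 5 affirmative votes are needed; 5 voted in favor. Satisfied.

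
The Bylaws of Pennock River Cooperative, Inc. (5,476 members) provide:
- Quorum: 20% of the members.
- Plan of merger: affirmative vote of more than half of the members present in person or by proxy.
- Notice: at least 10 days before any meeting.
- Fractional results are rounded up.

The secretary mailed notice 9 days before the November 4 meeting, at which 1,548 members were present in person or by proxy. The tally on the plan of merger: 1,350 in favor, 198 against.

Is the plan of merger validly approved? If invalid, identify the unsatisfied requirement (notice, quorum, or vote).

Notice: 9 days given; 10 required. Not satisfied.
Quorum: 20% of 5,476 = 1,095.20, rounded up to 1,096; 1,548 present. Satisfied.
Vote: requires a majority of those present (1,548); a majority of 1548 is 775, so 775 needed; 1,350 in favor. Satisfied.

Invalid — notice requirement not satisfied.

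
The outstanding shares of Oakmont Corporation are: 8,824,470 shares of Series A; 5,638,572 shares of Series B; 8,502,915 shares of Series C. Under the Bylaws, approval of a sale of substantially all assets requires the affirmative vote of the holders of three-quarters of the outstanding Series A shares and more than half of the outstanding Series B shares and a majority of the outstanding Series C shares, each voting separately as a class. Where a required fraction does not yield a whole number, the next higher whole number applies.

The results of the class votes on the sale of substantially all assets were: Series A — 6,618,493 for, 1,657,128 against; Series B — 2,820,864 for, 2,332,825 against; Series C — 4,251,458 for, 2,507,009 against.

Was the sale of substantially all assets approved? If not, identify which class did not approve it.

Approved — every class gave the required vote.

Series A: 3/4 of 8824470 = 6618352.50, rounded up to 6618353; 6,618,353 required, 6,618,493 in favor — approved.
Series B: a majority of 5638572 is 2819287; 2,819,287 required, 2,820,864 in favor — approved.
Series C: a majority of 8502915 is 4251458; 4,251,458 required, 4,251,458 in favor — approved.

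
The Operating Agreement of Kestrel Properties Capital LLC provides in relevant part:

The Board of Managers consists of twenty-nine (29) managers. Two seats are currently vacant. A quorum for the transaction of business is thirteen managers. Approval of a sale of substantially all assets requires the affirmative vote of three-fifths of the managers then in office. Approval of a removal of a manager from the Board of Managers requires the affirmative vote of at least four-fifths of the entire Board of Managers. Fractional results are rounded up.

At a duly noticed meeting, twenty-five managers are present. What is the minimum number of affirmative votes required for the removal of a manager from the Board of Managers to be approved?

24

The removal of a manager from the Board of Managers requires four-fifths of the entire Board of Managers (29).
4/5 of 29 = 23.20, rounded up to 24.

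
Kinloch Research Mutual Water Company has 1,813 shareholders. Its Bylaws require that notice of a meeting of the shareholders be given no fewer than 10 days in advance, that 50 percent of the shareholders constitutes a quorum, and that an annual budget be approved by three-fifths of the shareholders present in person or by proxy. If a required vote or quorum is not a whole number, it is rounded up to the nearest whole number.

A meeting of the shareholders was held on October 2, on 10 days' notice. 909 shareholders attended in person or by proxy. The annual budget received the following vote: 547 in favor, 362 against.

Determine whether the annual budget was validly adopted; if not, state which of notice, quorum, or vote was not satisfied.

Notice: 10 days given; 10 required. Satisfied.
Quorum: 50% of 1,813 = 906.50, rounded up to 907; 909 present. Satisfied.
Vote: requires three-fifths of those present (909); 3/5 of 909 = 545.40, rounded up to 546, so 546 needed; 547 in favor. Satisfied.

Valid — all requirements satisfied.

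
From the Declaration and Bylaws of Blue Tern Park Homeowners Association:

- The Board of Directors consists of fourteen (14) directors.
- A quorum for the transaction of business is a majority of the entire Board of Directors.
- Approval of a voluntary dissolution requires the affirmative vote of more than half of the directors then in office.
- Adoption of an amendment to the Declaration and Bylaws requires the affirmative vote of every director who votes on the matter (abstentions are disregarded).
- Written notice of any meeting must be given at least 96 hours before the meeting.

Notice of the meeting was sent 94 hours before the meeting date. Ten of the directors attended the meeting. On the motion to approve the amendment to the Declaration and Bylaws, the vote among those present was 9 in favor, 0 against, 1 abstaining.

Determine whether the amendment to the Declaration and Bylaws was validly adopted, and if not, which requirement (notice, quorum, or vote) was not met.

Invalid — notice requirement not satisfied.

Notice: 94 hours given; 96 required (94 < 96). Not satisfied.
Quorum: 10 present; quorum is 8. Satisfied.
Vote: the amendment to the Declaration and Bylaws requires the unanimous vote of the votes cast (10 present − 1 abstaining = 9). Unanimous means all 9, so 9 affirmative votes are needed; 9 voted in favor. Satisfied.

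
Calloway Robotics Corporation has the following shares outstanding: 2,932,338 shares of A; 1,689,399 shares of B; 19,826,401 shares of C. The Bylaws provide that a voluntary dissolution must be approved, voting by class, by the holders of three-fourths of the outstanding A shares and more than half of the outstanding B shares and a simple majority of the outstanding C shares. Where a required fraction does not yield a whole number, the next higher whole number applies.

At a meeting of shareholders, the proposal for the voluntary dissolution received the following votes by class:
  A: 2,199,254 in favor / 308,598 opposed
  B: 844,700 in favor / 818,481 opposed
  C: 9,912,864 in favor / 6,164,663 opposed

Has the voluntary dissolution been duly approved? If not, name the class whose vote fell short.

Not approved — the C shares did not give the required vote.

A: 3/4 of 2932338 = 2199253.50, rounded up to 2199254; 2,199,254 required, 2,199,254 in favor — approved.
B: a majority of 1689399 is 844700; 844,700 required, 844,700 in favor — approved.
C: a majority of 19826401 is 9913201; 9,913,201 required, 9,912,864 in favor — not approved.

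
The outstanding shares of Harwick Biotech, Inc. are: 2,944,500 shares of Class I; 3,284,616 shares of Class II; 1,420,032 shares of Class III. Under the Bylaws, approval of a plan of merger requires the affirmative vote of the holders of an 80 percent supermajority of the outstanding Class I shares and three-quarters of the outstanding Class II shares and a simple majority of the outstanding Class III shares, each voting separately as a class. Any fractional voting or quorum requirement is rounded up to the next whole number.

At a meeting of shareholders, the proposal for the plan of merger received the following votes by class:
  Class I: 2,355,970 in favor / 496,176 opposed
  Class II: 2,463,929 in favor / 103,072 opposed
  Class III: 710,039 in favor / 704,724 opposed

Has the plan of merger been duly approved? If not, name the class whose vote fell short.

Class I: 4/5 of 2944500 = 2355600; 2,355,600 required, 2,355,970 in favor — approved.
Class II: 3/4 of 3284616 = 2463462; 2,463,462 required, 2,463,929 in favor — approved.
Class III: a majority of 1420032 is 710017; 710,017 required, 710,039 in favor — approved.

Approved — every class gave the required vote.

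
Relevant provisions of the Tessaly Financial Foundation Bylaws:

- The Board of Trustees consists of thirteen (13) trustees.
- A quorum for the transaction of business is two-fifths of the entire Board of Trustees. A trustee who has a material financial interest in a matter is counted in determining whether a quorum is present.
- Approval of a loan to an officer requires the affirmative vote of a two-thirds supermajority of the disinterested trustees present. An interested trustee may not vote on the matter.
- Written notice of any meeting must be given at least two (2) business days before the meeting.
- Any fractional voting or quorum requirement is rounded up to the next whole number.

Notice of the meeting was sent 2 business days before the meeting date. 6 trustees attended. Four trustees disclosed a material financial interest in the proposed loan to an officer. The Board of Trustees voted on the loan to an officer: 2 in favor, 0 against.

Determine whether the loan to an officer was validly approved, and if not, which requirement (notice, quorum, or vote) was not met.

Valid — all requirements satisfied.

Notice: 2 business days given; 2 required (2 ≥ 2). Satisfied.
Quorum: 6 present (interested trustees count toward quorum); quorum is 6. Satisfied.
Vote: the loan to an officer requires two-thirds of the disinterested trustees present (6 − 4 = 2). 2/3 of 2 = 1.33, rounded up to 2, so 2 affirmative votes are needed; 2 voted in favor. Satisfied.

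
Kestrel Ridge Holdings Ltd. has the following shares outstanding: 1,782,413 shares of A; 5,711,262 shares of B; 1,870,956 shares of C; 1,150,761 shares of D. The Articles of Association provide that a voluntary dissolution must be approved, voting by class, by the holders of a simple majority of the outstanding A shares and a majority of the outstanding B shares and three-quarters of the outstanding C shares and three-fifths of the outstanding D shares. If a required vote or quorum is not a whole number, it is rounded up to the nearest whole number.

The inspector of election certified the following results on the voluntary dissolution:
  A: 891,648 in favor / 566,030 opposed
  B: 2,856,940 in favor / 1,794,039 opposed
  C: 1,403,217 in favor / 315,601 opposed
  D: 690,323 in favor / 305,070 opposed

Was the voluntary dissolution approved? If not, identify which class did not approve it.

A: a majority of 1782413 is 891207; 891,207 required, 891,648 in favor — approved.
B: a majority of 5711262 is 2855632; 2,855,632 required, 2,856,940 in favor — approved.
C: 3/4 of 1870956 = 1403217; 1,403,217 required, 1,403,217 in favor — approved.
D: 3/5 of 1150761 = 690456.60, rounded up to 690457; 690,457 required, 690,323 in favor — not approved.

Not approved — the D shares did not give the required vote.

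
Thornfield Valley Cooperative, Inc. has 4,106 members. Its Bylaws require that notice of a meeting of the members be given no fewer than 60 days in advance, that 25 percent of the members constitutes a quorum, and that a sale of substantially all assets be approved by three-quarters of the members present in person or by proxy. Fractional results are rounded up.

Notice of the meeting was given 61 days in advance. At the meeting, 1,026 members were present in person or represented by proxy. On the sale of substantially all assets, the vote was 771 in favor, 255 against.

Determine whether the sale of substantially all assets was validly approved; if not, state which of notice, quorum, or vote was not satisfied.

Invalid — quorum requirement not satisfied.

Notice: 61 days given; 60 required. Satisfied.
Quorum: 25% of 4,106 = 1,026.50, rounded up to 1,027; 1,026 present. Not satisfied.
Vote: requires three-fourths of those present (1,026); 3/4 of 1026 = 769.50, rounded up to 770, so 770 needed; 771 in favor. Satisfied.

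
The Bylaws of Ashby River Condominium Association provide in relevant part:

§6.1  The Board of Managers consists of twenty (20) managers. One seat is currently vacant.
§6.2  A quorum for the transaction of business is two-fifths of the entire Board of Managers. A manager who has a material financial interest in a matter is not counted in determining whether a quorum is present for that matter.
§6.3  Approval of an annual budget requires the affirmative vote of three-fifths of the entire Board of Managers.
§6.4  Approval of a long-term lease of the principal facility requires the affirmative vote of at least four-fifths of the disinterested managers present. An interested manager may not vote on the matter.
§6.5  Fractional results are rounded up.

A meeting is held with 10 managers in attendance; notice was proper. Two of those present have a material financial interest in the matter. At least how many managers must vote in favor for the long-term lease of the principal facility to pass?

7

The long-term lease of the principal facility requires four-fifths of the disinterested managers present (10 − 2 = 8).
4/5 of 8 = 6.40, rounded up to 7.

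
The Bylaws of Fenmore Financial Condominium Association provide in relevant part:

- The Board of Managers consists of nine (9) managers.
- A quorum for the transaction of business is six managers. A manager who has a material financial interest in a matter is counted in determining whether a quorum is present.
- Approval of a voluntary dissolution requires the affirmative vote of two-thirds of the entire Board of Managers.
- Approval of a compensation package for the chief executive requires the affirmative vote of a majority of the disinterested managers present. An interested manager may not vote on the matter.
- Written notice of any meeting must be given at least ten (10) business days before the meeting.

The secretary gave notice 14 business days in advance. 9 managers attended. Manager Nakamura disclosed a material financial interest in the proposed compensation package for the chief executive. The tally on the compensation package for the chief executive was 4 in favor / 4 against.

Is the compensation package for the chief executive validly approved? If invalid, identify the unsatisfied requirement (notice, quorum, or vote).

Notice: 14 business days given; 10 required (14 ≥ 10). Satisfied.
Quorum: 9 present (interested managers count toward quorum); quorum is 6. Satisfied.
Vote: the compensation package for the chief executive requires a majority of the disinterested managers present (9 − 1 = 8). A majority of 8 is 5, so 5 affirmative votes are needed; 4 voted in favor. Not satisfied.

Invalid — vote requirement not satisfied.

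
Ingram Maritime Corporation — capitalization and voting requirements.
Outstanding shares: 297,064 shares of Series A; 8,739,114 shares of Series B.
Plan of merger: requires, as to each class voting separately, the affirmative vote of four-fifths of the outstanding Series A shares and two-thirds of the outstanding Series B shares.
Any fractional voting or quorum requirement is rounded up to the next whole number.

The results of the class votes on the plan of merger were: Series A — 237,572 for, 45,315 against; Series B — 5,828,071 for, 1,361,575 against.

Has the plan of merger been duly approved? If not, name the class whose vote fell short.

Not approved — the Series A shares did not give the required vote.

Series A: 4/5 of 297064 = 237651.20, rounded up to 237652; 237,652 required, 237,572 in favor — not approved.
Series B: 2/3 of 8739114 = 5826076; 5,826,076 required, 5,828,071 in favor — approved.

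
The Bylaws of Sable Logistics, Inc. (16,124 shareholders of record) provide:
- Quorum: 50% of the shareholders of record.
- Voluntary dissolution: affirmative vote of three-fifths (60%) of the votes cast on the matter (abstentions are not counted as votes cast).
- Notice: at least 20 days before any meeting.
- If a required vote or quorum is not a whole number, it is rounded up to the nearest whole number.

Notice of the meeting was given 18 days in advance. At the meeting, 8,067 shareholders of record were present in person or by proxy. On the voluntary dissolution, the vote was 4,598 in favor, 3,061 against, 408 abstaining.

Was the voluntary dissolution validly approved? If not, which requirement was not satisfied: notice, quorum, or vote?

Notice: 18 days given; 20 required. Not satisfied.
Quorum: 50% of 16,124 = 8,062; 8,067 present. Satisfied.
Vote: requires three-fifths of the votes cast (8,067 − 408 abstaining = 7,659); 3/5 of 7659 = 4595.40, rounded up to 4596, so 4,596 needed; 4,598 in favor. Satisfied.

Invalid — notice requirement not satisfied.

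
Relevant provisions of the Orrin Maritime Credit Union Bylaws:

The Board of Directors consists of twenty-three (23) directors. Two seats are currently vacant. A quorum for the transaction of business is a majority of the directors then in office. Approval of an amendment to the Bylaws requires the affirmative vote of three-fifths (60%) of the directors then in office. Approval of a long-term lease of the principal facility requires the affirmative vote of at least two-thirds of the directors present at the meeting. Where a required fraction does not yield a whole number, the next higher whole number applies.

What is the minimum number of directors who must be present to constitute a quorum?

A majority of 21 is 11.

11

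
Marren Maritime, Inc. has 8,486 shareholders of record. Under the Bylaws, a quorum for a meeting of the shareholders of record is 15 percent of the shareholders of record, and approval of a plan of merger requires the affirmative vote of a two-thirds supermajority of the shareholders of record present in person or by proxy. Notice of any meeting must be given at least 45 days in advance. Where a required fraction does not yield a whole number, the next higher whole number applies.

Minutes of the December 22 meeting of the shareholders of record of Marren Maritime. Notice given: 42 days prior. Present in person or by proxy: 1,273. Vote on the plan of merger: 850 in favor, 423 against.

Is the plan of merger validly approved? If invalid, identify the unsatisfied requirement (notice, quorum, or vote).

Invalid — notice requirement not satisfied.

Notice: 42 days given; 45 required. Not satisfied.
Quorum: 15% of 8,486 = 1,272.90, rounded up to 1,273; 1,273 present. Satisfied.
Vote: requires two-thirds of those present (1,273); 2/3 of 1273 = 848.67, rounded up to 849, so 849 needed; 850 in favor. Satisfied.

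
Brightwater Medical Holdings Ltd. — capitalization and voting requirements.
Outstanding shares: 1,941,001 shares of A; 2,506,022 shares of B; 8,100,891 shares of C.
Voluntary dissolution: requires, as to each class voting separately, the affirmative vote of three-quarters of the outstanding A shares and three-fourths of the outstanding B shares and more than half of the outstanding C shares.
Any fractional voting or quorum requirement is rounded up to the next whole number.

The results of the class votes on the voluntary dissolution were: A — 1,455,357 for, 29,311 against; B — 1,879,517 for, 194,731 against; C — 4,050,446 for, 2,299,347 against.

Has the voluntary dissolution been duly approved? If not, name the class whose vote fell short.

A: 3/4 of 1941001 = 1455750.75, rounded up to 1455751; 1,455,751 required, 1,455,357 in favor — not approved.
B: 3/4 of 2506022 = 1879516.50, rounded up to 1879517; 1,879,517 required, 1,879,517 in favor — approved.
C: a majority of 8100891 is 4050446; 4,050,446 required, 4,050,446 in favor — approved.

Not approved — the A shares did not give the required vote.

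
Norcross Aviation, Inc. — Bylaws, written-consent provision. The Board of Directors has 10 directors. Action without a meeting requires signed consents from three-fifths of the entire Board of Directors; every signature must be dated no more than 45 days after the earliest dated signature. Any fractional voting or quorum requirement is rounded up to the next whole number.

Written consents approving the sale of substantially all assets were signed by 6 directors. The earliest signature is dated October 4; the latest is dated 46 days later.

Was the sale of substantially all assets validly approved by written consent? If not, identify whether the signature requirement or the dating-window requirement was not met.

Signatures required: three-fifths of 10 — 3/5 of 10 = 6, so 6 needed; 6 signed. Sufficient.
Dating window: the latest signature is 46 days after the earliest; the limit is 45 days. Outside the window.

Not effective — dating-window requirement not satisfied.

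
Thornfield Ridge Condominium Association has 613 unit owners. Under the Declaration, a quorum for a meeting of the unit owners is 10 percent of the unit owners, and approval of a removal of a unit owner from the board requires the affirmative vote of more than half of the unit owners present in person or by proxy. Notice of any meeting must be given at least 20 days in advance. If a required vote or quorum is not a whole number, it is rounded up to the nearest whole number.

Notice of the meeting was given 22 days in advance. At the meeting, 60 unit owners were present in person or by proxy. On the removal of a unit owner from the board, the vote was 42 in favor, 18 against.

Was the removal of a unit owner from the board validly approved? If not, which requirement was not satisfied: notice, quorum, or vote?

Invalid — quorum requirement not satisfied.

Notice: 22 days given; 20 required. Satisfied.
Quorum: 10% of 613 = 61.30, rounded up to 62; 60 present. Not satisfied.
Vote: requires a majority of those present (60); a majority of 60 is 31, so 31 needed; 42 in favor. Satisfied.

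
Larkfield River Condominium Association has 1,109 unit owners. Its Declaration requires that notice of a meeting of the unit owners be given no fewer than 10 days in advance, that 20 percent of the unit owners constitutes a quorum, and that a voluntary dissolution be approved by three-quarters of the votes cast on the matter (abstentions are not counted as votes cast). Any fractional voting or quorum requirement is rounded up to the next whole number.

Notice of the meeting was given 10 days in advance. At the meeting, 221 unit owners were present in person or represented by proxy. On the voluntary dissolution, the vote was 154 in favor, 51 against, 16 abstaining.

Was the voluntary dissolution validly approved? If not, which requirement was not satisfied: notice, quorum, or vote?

Invalid — quorum requirement not satisfied.

Notice: 10 days given; 10 required. Satisfied.
Quorum: 20% of 1,109 = 221.80, rounded up to 222; 221 present. Not satisfied.
Vote: requires three-fourths of the votes cast (221 − 16 abstaining = 205); 3/4 of 205 = 153.75, rounded up to 154, so 154 needed; 154 in favor. Satisfied.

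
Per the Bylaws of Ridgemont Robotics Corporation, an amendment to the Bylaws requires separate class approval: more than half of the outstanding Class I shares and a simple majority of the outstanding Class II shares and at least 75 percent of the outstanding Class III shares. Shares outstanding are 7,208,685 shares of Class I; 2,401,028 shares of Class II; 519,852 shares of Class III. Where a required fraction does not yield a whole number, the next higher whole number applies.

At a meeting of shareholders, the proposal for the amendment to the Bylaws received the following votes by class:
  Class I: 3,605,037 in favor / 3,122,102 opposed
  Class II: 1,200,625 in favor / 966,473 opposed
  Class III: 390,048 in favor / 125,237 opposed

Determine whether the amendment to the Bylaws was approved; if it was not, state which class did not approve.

Class I: a majority of 7208685 is 3604343; 3,604,343 required, 3,605,037 in favor — approved.
Class II: a majority of 2401028 is 1200515; 1,200,515 required, 1,200,625 in favor — approved.
Class III: 3/4 of 519852 = 389889; 389,889 required, 390,048 in favor — approved.

Approved — every class gave the required vote.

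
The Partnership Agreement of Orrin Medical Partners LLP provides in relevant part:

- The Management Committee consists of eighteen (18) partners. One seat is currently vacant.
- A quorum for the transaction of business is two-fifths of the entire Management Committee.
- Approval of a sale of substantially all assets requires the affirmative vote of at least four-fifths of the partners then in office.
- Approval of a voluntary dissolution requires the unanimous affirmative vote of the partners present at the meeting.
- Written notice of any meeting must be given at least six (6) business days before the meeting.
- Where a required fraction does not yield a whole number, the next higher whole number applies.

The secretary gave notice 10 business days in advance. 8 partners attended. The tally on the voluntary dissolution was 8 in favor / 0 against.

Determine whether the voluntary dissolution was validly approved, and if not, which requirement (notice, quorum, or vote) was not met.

Valid — all requirements satisfied.

Notice: 10 business days given; 6 required (10 ≥ 6). Satisfied.
Quorum: 8 present; quorum is 8. Satisfied.
Vote: the voluntary dissolution requires the unanimous vote of the partners present (8). Unanimous means all 8, so 8 affirmative votes are needed; 8 voted in favor. Satisfied.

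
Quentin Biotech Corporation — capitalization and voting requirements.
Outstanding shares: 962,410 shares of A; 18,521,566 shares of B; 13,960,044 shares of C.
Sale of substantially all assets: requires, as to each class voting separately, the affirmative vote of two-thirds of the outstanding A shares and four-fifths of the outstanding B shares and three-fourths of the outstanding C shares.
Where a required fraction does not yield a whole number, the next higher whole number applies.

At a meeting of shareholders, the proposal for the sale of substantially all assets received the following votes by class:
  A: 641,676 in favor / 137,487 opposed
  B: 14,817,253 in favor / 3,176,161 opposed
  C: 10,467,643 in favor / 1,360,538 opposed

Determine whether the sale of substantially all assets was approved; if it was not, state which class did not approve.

Not approved — the C shares did not give the required vote.

A: 2/3 of 962410 = 641606.67, rounded up to 641607; 641,607 required, 641,676 in favor — approved.
B: 4/5 of 18521566 = 14817252.80, rounded up to 14817253; 14,817,253 required, 14,817,253 in favor — approved.
C: 3/4 of 13960044 = 10470033; 10,470,033 required, 10,467,643 in favor — not approved.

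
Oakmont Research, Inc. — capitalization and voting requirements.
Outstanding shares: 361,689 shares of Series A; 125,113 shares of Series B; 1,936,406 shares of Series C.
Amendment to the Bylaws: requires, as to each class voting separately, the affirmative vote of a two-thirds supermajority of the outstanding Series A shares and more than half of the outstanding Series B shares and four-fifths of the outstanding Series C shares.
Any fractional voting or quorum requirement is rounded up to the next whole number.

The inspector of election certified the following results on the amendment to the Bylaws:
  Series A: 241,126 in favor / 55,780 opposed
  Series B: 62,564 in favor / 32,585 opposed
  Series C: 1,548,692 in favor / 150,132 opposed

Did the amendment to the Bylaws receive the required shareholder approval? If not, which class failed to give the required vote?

Series A: 2/3 of 361689 = 241126; 241,126 required, 241,126 in favor — approved.
Series B: a majority of 125113 is 62557; 62,557 required, 62,564 in favor — approved.
Series C: 4/5 of 1936406 = 1549124.80, rounded up to 1549125; 1,549,125 required, 1,548,692 in favor — not approved.

Not approved — the Series C shares did not give the required vote.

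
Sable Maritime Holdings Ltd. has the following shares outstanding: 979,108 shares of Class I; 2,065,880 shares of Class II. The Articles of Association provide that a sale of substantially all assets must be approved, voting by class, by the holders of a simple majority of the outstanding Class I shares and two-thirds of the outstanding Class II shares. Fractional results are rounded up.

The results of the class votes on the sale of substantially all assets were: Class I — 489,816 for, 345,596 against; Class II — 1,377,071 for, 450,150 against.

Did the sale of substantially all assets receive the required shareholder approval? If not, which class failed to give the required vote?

Not approved — the Class II shares did not give the required vote.

Class I: a majority of 979108 is 489555; 489,555 required, 489,816 in favor — approved.
Class II: 2/3 of 2065880 = 1377253.33, rounded up to 1377254; 1,377,254 required, 1,377,071 in favor — not approved.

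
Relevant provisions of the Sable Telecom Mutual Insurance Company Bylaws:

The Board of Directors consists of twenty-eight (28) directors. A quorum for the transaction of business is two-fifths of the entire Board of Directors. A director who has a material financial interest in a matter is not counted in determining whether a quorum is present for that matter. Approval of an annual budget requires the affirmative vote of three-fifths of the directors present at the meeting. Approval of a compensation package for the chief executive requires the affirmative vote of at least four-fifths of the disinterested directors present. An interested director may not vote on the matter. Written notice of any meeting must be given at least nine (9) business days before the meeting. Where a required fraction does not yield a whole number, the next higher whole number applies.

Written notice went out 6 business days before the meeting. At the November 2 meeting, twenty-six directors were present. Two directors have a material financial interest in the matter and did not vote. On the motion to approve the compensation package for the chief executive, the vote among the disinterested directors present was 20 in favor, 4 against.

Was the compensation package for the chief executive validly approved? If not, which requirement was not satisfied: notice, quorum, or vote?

Invalid — notice requirement not satisfied.

Notice: 6 business days given; 9 required (6 < 9). Not satisfied.
Quorum: 26 present, but the 2 interested directors do not count, leaving 24. Quorum is 12. Satisfied.
Vote: the compensation package for the chief executive requires four-fifths of the disinterested directors present (26 − 2 = 24). 4/5 of 24 = 19.20, rounded up to 20, so 20 affirmative votes are needed; 20 voted in favor. Satisfied.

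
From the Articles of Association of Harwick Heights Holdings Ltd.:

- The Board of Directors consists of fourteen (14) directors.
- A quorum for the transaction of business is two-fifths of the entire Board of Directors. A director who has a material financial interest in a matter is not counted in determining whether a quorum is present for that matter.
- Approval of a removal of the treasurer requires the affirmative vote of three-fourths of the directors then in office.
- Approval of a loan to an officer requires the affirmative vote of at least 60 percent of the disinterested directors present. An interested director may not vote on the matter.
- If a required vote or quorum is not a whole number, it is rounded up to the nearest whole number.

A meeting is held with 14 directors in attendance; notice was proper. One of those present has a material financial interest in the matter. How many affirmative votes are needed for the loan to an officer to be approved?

8

The loan to an officer requires three-fifths of the disinterested directors present (14 − 1 = 13).
3/5 of 13 = 7.80, rounded up to 8.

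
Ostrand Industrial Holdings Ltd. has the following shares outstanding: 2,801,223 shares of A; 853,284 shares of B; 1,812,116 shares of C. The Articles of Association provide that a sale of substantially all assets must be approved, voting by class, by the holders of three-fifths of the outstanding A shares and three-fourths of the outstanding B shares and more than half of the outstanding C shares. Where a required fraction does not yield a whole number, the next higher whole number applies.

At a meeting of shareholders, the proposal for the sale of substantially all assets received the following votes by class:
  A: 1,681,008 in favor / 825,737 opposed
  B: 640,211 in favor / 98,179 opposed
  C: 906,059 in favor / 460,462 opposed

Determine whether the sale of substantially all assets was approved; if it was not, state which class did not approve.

A: 3/5 of 2801223 = 1680733.80, rounded up to 1680734; 1,680,734 required, 1,681,008 in favor — approved.
B: 3/4 of 853284 = 639963; 639,963 required, 640,211 in favor — approved.
C: a majority of 1812116 is 906059; 906,059 required, 906,059 in favor — approved.

Approved — every class gave the required vote.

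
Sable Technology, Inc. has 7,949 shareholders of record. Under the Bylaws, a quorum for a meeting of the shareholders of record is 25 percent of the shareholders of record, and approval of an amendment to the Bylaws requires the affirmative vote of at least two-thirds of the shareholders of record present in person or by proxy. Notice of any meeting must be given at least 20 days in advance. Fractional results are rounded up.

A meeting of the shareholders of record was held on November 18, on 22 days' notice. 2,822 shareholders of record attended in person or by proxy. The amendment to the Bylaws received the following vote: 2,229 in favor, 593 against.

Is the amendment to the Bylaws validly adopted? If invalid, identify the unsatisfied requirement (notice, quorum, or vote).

Valid — all requirements satisfied.

Notice: 22 days given; 20 required. Satisfied.
Quorum: 25% of 7,949 = 1,987.25, rounded up to 1,988; 2,822 present. Satisfied.
Vote: requires two-thirds of those present (2,822); 2/3 of 2822 = 1881.33, rounded up to 1882, so 1,882 needed; 2,229 in favor. Satisfied.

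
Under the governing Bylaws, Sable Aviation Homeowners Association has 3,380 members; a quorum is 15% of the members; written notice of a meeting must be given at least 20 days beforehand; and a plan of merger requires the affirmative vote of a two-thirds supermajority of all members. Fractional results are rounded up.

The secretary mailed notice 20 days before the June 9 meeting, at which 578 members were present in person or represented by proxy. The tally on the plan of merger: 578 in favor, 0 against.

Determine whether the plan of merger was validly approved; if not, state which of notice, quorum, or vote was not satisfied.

Notice: 20 days given; 20 required. Satisfied.
Quorum: 15% of 3,380 = 507; 578 present. Satisfied.
Vote: requires two-thirds of all members (3,380); 2/3 of 3380 = 2253.33, rounded up to 2254, so 2,254 needed; 578 in favor. Not satisfied.

Invalid — vote requirement not satisfied.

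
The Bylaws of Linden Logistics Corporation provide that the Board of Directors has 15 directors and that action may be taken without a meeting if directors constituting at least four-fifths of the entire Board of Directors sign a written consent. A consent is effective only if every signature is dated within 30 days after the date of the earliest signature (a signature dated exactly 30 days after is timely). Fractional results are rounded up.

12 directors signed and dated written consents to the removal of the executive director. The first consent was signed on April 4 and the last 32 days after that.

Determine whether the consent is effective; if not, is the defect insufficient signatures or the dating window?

Signatures required: at least four-fifths of 15 — 4/5 of 15 = 12, so 12 needed; 12 signed. Sufficient.
Dating window: the latest signature is 32 days after the earliest; the limit is 30 days. Outside the window.

Not effective — dating-window requirement not satisfied.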